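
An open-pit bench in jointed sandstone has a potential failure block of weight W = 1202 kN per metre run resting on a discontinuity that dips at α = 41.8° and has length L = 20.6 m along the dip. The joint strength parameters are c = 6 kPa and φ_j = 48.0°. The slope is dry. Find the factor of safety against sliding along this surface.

FS = 1.40

Resolving the block weight along and normal to the plane and applying the Mohr–Coulomb strength on the joint:
N' = W cosα = 1202·cos41.8° = 896.1 kN/m
Driving force T = W sinα = 1202·sin41.8° = 801.2 kN/m
Resisting force R = c·L + N'·tanφ_j = 6·20.6 + 896.1·tan48.0° = 123.6 + 995.2 = 1118.8 kN/m
FS = R / T = 1118.8 / 801.2 = 1.396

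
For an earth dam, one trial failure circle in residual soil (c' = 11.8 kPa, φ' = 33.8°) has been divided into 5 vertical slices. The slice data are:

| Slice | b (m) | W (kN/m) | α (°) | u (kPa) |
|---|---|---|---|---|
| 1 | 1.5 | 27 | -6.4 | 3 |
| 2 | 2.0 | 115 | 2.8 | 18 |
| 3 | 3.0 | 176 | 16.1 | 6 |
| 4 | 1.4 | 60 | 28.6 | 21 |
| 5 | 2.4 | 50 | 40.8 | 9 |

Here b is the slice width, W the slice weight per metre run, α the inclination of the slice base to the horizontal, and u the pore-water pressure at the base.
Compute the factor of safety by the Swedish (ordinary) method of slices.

FS = 2.85

Ordinary method of slices: FS = Σ[c'·Δl_i + (W_i cosα_i − u_i·Δl_i)·tanφ'] / Σ W_i sinα_i, with Δl_i = b_i / cosα_i.
Slice 1: Δl = 1.5/cos(-6.4°) = 1.509 m; N'_1 = 27·cos(-6.4°) − 3·1.509 = 22.3; c'Δl = 17.81; W sinα = -3.0
Slice 2: Δl = 2.0/cos2.8° = 2.002 m; N'_2 = 115·cos2.8° − 18·2.002 = 78.8; c'Δl = 23.63; W sinα = 5.6
Slice 3: Δl = 3.0/cos16.1° = 3.122 m; N'_3 = 176·cos16.1° − 6·3.122 = 150.4; c'Δl = 36.85; W sinα = 48.8
Slice 4: Δl = 1.4/cos28.6° = 1.595 m; N'_4 = 60·cos28.6° − 21·1.595 = 19.2; c'Δl = 18.82; W sinα = 28.7
Slice 5: Δl = 2.4/cos40.8° = 3.170 m; N'_5 = 50·cos40.8° − 9·3.170 = 9.3; c'Δl = 37.41; W sinα = 32.7
Σc'Δl = 134.5 kN/m; ΣN' = 280.0 kN/m; ΣW sinα = 112.8 kN/m
Resisting = 134.5 + 280.0·tan33.8° = 134.5 + 187.4 = 322.0 kN/m
FS = 322.0 / 112.8 = 2.854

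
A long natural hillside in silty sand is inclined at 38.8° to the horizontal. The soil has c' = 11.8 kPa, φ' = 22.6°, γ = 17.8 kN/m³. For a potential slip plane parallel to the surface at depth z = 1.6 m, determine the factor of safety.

For an infinite slope with a slip plane parallel to the surface (no pore pressure): FS = [c' + γz cos²β tanφ'] / [γz sinβ cosβ].
γz = 17.8·1.6 = 28.48 kN/m²
Numerator = 11.8 + 28.48·cos²38.8°·tan22.6° = 11.8 + 28.48·0.6074·0.4163 = 19.000 kPa
Denominator = 28.48·sin38.8°·cos38.8° = 28.48·0.6266·0.7793 = 13.908 kPa
FS = 19.000 / 13.908 = 1.366

FS = 1.37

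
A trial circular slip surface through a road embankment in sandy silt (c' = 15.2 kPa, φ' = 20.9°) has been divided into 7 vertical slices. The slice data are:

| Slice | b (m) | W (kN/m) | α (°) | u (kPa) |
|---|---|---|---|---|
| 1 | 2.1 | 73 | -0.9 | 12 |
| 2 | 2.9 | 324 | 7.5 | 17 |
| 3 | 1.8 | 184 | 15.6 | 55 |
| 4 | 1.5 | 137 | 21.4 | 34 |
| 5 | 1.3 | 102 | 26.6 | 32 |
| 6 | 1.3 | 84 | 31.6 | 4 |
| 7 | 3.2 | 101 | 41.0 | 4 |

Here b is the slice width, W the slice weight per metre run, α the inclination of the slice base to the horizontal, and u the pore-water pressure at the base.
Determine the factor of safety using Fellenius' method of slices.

Ordinary method of slices: FS = Σ[c'·Δl_i + (W_i cosα_i − u_i·Δl_i)·tanφ'] / Σ W_i sinα_i, with Δl_i = b_i / cosα_i.
Slice 1: Δl = 2.1/cos(-0.9°) = 2.100 m; N'_1 = 73·cos(-0.9°) − 12·2.100 = 47.8; c'Δl = 31.92; W sinα = -1.1
Slice 2: Δl = 2.9/cos7.5° = 2.925 m; N'_2 = 324·cos7.5° − 17·2.925 = 271.5; c'Δl = 44.46; W sinα = 42.3
Slice 3: Δl = 1.8/cos15.6° = 1.869 m; N'_3 = 184·cos15.6° − 55·1.869 = 74.4; c'Δl = 28.41; W sinα = 49.5
Slice 4: Δl = 1.5/cos21.4° = 1.611 m; N'_4 = 137·cos21.4° − 34·1.611 = 72.8; c'Δl = 24.49; W sinα = 50.0
Slice 5: Δl = 1.3/cos26.6° = 1.454 m; N'_5 = 102·cos26.6° − 32·1.454 = 44.7; c'Δl = 22.10; W sinα = 45.7
Slice 6: Δl = 1.3/cos31.6° = 1.526 m; N'_6 = 84·cos31.6° − 4·1.526 = 65.4; c'Δl = 23.20; W sinα = 44.0
Slice 7: Δl = 3.2/cos41.0° = 4.240 m; N'_7 = 101·cos41.0° − 4·4.240 = 59.3; c'Δl = 64.45; W sinα = 66.3
Σc'Δl = 239.0 kN/m; ΣN' = 635.9 kN/m; ΣW sinα = 296.6 kN/m
Resisting = 239.0 + 635.9·tan20.9° = 239.0 + 242.8 = 481.8 kN/m
FS = 481.8 / 296.6 = 1.625

FS = 1.62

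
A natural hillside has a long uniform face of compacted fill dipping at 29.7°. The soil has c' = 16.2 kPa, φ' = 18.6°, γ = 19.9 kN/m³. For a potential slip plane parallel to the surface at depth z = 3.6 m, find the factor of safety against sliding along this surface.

For an infinite slope with a slip plane parallel to the surface (no pore pressure): FS = [c' + γz cos²β tanφ'] / [γz sinβ cosβ].
γz = 19.9·3.6 = 71.64 kN/m²
Numerator = 16.2 + 71.64·cos²29.7°·tan18.6° = 16.2 + 71.64·0.7545·0.3365 = 34.391 kPa
Denominator = 71.64·sin29.7°·cos29.7° = 71.64·0.4955·0.8686 = 30.832 kPa
FS = 34.391 / 30.832 = 1.115

FS = 1.12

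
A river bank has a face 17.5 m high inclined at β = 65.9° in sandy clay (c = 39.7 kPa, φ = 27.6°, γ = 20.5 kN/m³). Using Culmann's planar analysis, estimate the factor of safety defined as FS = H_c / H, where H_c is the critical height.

FS = 1.66

H_c = (4c/γ) · sinβ cosφ / [1 − cos(β − φ)]
    = (4·39.7/20.5) · sin65.9°·cos27.6° / [1 − cos38.3°]
    = 7.746 · 0.8090 / 0.2152 = 29.12 m
FS = H_c / H = 29.12 / 17.5 = 1.664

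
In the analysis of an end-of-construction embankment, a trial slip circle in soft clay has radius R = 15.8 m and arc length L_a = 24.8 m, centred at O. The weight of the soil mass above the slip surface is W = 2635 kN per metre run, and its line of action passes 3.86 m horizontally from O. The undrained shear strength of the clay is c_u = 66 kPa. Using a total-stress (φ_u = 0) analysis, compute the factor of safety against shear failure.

Taking moments about the centre O, the resisting moment is provided by the undrained shear strength acting along the arc:
M_R = c_u·L_a·R = 66·24.80·15.8 = 25861.4 kN·m/m
M_D = W·d = 2635·3.86 = 10171.1 kN·m/m
FS = M_R / M_D = 25861.4 / 10171.1 = 2.543

FS = 2.54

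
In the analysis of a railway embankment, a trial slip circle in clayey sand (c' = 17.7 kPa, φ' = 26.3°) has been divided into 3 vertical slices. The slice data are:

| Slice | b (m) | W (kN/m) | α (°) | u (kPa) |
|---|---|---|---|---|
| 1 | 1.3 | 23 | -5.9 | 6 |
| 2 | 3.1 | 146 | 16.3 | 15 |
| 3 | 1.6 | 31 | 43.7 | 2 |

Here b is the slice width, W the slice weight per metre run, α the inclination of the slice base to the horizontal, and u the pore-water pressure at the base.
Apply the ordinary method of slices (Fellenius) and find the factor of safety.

Ordinary method of slices: FS = Σ[c'·Δl_i + (W_i cosα_i − u_i·Δl_i)·tanφ'] / Σ W_i sinα_i, with Δl_i = b_i / cosα_i.
Slice 1: Δl = 1.3/cos(-5.9°) = 1.307 m; N'_1 = 23·cos(-5.9°) − 6·1.307 = 15.0; c'Δl = 23.13; W sinα = -2.4
Slice 2: Δl = 3.1/cos16.3° = 3.230 m; N'_2 = 146·cos16.3° − 15·3.230 = 91.7; c'Δl = 57.17; W sinα = 41.0
Slice 3: Δl = 1.6/cos43.7° = 2.213 m; N'_3 = 31·cos43.7° − 2·2.213 = 18.0; c'Δl = 39.17; W sinα = 21.4
Σc'Δl = 119.5 kN/m; ΣN' = 124.7 kN/m; ΣW sinα = 60.0 kN/m
Resisting = 119.5 + 124.7·tan26.3° = 119.5 + 61.6 = 181.1 kN/m
FS = 181.1 / 60.0 = 3.017

FS = 3.02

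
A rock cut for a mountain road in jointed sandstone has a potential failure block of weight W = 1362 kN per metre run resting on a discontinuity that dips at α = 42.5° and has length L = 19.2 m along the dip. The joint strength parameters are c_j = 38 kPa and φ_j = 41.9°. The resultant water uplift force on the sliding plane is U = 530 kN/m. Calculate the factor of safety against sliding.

FS = 1.26

Resolving the block weight along and normal to the plane and applying the Mohr–Coulomb strength on the joint:
N' = W cosα − U = 1362·cos42.5° − 530 = 474.2 kN/m
Driving force T = W sinα = 1362·sin42.5° = 920.2 kN/m
Resisting force R = c_j·L + N'·tanφ_j = 38·19.2 + 474.2·tan41.9° = 729.6 + 425.4 = 1155.0 kN/m
FS = R / T = 1155.0 / 920.2 = 1.255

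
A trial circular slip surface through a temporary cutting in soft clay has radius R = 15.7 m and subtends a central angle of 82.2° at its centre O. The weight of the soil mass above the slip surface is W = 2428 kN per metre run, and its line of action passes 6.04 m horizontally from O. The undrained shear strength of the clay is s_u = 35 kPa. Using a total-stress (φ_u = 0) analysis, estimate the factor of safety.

Taking moments about the centre O, the resisting moment is provided by the undrained shear strength acting along the arc:
Arc length L_a = R·θ = 15.7·(82.2°·π/180) = 15.7·1.4347 = 22.52 m
M_R = s_u·L_a·R = 35·22.52·15.7 = 12377.0 kN·m/m
M_D = W·d = 2428·6.04 = 14665.1 kN·m/m
FS = M_R / M_D = 12377.0 / 14665.1 = 0.844

FS = 0.84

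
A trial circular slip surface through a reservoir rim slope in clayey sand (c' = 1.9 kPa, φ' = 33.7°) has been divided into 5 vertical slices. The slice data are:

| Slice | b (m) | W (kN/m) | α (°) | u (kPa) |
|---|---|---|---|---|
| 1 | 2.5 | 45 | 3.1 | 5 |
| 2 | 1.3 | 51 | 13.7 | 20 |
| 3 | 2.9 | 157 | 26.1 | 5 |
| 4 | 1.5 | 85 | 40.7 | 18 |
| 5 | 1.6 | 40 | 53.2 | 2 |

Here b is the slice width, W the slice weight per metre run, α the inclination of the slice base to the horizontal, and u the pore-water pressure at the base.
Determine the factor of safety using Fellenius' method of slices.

FS = 1.02

Ordinary method of slices: FS = Σ[c'·Δl_i + (W_i cosα_i − u_i·Δl_i)·tanφ'] / Σ W_i sinα_i, with Δl_i = b_i / cosα_i.
Slice 1: Δl = 2.5/cos3.1° = 2.504 m; N'_1 = 45·cos3.1° − 5·2.504 = 32.4; c'Δl = 4.76; W sinα = 2.4
Slice 2: Δl = 1.3/cos13.7° = 1.338 m; N'_2 = 51·cos13.7° − 20·1.338 = 22.8; c'Δl = 2.54; W sinα = 12.1
Slice 3: Δl = 2.9/cos26.1° = 3.229 m; N'_3 = 157·cos26.1° − 5·3.229 = 124.8; c'Δl = 6.14; W sinα = 69.1
Slice 4: Δl = 1.5/cos40.7° = 1.979 m; N'_4 = 85·cos40.7° − 18·1.979 = 28.8; c'Δl = 3.76; W sinα = 55.4
Slice 5: Δl = 1.6/cos53.2° = 2.671 m; N'_5 = 40·cos53.2° − 2·2.671 = 18.6; c'Δl = 5.07; W sinα = 32.0
Σc'Δl = 22.3 kN/m; ΣN' = 227.5 kN/m; ΣW sinα = 171.0 kN/m
Resisting = 22.3 + 227.5·tan33.7° = 22.3 + 151.7 = 174.0 kN/m
FS = 174.0 / 171.0 = 1.017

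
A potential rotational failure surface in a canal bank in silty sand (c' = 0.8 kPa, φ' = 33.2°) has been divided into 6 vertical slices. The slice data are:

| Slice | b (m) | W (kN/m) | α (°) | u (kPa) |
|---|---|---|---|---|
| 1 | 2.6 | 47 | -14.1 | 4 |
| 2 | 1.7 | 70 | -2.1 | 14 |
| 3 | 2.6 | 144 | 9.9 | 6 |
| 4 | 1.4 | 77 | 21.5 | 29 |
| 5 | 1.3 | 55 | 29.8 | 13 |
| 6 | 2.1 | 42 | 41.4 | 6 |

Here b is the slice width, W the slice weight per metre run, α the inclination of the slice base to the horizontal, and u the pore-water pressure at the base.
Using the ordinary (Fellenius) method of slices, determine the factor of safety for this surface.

Ordinary method of slices: FS = Σ[c'·Δl_i + (W_i cosα_i − u_i·Δl_i)·tanφ'] / Σ W_i sinα_i, with Δl_i = b_i / cosα_i.
Slice 1: Δl = 2.6/cos(-14.1°) = 2.681 m; N'_1 = 47·cos(-14.1°) − 4·2.681 = 34.9; c'Δl = 2.14; W sinα = -11.4
Slice 2: Δl = 1.7/cos(-2.1°) = 1.701 m; N'_2 = 70·cos(-2.1°) − 14·1.701 = 46.1; c'Δl = 1.36; W sinα = -2.6
Slice 3: Δl = 2.6/cos9.9° = 2.639 m; N'_3 = 144·cos9.9° − 6·2.639 = 126.0; c'Δl = 2.11; W sinα = 24.8
Slice 4: Δl = 1.4/cos21.5° = 1.505 m; N'_4 = 77·cos21.5° − 29·1.505 = 28.0; c'Δl = 1.20; W sinα = 28.2
Slice 5: Δl = 1.3/cos29.8° = 1.498 m; N'_5 = 55·cos29.8° − 13·1.498 = 28.3; c'Δl = 1.20; W sinα = 27.3
Slice 6: Δl = 2.1/cos41.4° = 2.800 m; N'_6 = 42·cos41.4° − 6·2.800 = 14.7; c'Δl = 2.24; W sinα = 27.8
Σc'Δl = 10.3 kN/m; ΣN' = 278.0 kN/m; ΣW sinα = 94.1 kN/m
Resisting = 10.3 + 278.0·tan33.2° = 10.3 + 181.9 = 192.2 kN/m
FS = 192.2 / 94.1 = 2.043

FS = 2.04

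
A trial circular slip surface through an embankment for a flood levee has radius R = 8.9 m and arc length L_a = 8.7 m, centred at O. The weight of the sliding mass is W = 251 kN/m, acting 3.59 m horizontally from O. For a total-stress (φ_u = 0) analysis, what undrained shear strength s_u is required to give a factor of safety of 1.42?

s_u = 16.5 kPa

FS = s_u·L_a·R / (W·d), so s_u = FS·W·d / (L_a·R).
s_u = 1.42·251·3.59 / (8.70·8.9) = 1279.5 / 77.43 = 16.53 kPa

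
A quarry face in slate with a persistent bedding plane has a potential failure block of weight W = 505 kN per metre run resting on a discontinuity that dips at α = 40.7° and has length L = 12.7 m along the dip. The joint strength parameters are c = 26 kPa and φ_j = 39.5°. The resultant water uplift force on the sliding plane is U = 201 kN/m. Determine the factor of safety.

Resolving the block weight along and normal to the plane and applying the Mohr–Coulomb strength on the joint:
N' = W cosα − U = 505·cos40.7° − 201 = 181.9 kN/m
Driving force T = W sinα = 505·sin40.7° = 329.3 kN/m
Resisting force R = c·L + N'·tanφ_j = 26·12.7 + 181.9·tan39.5° = 330.2 + 149.9 = 480.1 kN/m
FS = R / T = 480.1 / 329.3 = 1.458

FS = 1.46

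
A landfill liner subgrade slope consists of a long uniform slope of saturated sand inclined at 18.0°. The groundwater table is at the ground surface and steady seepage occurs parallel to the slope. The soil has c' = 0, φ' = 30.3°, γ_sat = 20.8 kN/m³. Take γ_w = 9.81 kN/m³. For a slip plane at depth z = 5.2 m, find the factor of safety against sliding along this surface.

With seepage parallel to the slope and the water table at the surface, the effective normal stress on the slip plane uses the buoyant unit weight γ' = γ_sat − γ_w while the driving shear stress uses γ_sat:
FS = [c' + γ' z cos²β tanφ'] / [γ_sat z sinβ cosβ]
(For c' = 0 this reduces to FS = (γ'/γ_sat)·tanφ'/tanβ.)
γ' = 20.8 − 9.81 = 10.99 kN/m³
Numerator = 0.0 + 10.99·5.2·cos²18.0°·tan30.3° = 0.0 + 10.99·5.2·0.9045·0.5844 = 30.206 kPa
Denominator = 20.8·5.2·sin18.0°·cos18.0° = 20.8·5.2·0.3090·0.9511 = 31.787 kPa
FS = 30.206 / 31.787 = 0.950

FS = 0.95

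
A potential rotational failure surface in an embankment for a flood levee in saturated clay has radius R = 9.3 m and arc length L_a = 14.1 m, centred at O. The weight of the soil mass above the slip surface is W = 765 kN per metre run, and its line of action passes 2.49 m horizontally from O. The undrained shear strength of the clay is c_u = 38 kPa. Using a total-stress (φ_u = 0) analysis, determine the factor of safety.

Taking moments about the centre O, the resisting moment is provided by the undrained shear strength acting along the arc:
M_R = c_u·L_a·R = 38·14.10·9.3 = 4982.9 kN·m/m
M_D = W·d = 765·2.49 = 1904.9 kN·m/m
FS = M_R / M_D = 4982.9 / 1904.9 = 2.616

FS = 2.62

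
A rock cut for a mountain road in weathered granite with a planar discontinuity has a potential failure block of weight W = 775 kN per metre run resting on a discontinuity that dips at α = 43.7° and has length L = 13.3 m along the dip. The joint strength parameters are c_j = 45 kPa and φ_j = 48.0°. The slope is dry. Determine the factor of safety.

Resolving the block weight along and normal to the plane and applying the Mohr–Coulomb strength on the joint:
N' = W cosα = 775·cos43.7° = 560.3 kN/m
Driving force T = W sinα = 775·sin43.7° = 535.4 kN/m
Resisting force R = c_j·L + N'·tanφ_j = 45·13.3 + 560.3·tan48.0° = 598.5 + 622.3 = 1220.8 kN/m
FS = R / T = 1220.8 / 535.4 = 2.280

FS = 2.28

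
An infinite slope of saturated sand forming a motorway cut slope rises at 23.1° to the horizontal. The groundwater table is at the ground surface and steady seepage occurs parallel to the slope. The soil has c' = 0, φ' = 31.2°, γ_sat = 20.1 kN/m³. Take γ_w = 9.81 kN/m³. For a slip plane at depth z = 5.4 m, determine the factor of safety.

With seepage parallel to the slope and the water table at the surface, the effective normal stress on the slip plane uses the buoyant unit weight γ' = γ_sat − γ_w while the driving shear stress uses γ_sat:
FS = [c' + γ' z cos²β tanφ'] / [γ_sat z sinβ cosβ]
(For c' = 0 this reduces to FS = (γ'/γ_sat)·tanφ'/tanβ.)
γ' = 20.1 − 9.81 = 10.29 kN/m³
Numerator = 0.0 + 10.29·5.4·cos²23.1°·tan31.2° = 0.0 + 10.29·5.4·0.8461·0.6056 = 28.472 kPa
Denominator = 20.1·5.4·sin23.1°·cos23.1° = 20.1·5.4·0.3923·0.9198 = 39.170 kPa
FS = 28.472 / 39.170 = 0.727

FS = 0.73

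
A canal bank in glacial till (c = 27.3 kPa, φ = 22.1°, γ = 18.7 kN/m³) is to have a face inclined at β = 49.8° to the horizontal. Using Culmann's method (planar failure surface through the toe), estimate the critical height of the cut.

Culmann's analysis gives the critical failure plane at α_cr = (β + φ)/2 = (49.8 + 22.1)/2 = 36.0°, and the critical height
H_c = (4c/γ) · sinβ cosφ / [1 − cos(β − φ)]
    = (4·27.3/18.7) · sin49.8°·cos22.1° / [1 − cos(27.7°)]
    = 5.840 · 0.7638·0.9265 / [1 − 0.8854]
    = 5.840 · 0.7077 / 0.1146
    = 36.06 m

H_c = 36.06 m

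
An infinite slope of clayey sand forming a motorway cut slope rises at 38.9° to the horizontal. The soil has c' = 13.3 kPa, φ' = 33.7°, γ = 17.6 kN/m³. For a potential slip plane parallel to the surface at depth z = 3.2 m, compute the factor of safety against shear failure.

FS = 1.31

For an infinite slope with a slip plane parallel to the surface (no pore pressure): FS = [c' + γz cos²β tanφ'] / [γz sinβ cosβ].
γz = 17.6·3.2 = 56.32 kN/m²
Numerator = 13.3 + 56.32·cos²38.9°·tan33.7° = 13.3 + 56.32·0.6057·0.6669 = 36.049 kPa
Denominator = 56.32·sin38.9°·cos38.9° = 56.32·0.6280·0.7782 = 27.524 kPa
FS = 36.049 / 27.524 = 1.310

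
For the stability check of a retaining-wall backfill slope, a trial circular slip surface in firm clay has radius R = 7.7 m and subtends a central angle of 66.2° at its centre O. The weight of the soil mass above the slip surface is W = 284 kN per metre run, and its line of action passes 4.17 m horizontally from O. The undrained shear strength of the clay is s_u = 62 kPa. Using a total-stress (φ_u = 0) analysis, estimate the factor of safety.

Taking moments about the centre O, the resisting moment is provided by the undrained shear strength acting along the arc:
Arc length L_a = R·θ = 7.7·(66.2°·π/180) = 7.7·1.1554 = 8.90 m
M_R = s_u·L_a·R = 62·8.90·7.7 = 4247.3 kN·m/m
M_D = W·d = 284·4.17 = 1184.3 kN·m/m
FS = M_R / M_D = 4247.3 / 1184.3 = 3.586

FS = 3.59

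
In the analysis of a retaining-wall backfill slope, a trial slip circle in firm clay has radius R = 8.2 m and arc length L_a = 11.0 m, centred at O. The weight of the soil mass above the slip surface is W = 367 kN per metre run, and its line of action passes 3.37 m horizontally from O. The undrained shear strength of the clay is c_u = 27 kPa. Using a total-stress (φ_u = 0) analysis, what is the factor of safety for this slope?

Taking moments about the centre O, the resisting moment is provided by the undrained shear strength acting along the arc:
M_R = c_u·L_a·R = 27·11.00·8.2 = 2435.4 kN·m/m
M_D = W·d = 367·3.37 = 1236.8 kN·m/m
FS = M_R / M_D = 2435.4 / 1236.8 = 1.969

FS = 1.97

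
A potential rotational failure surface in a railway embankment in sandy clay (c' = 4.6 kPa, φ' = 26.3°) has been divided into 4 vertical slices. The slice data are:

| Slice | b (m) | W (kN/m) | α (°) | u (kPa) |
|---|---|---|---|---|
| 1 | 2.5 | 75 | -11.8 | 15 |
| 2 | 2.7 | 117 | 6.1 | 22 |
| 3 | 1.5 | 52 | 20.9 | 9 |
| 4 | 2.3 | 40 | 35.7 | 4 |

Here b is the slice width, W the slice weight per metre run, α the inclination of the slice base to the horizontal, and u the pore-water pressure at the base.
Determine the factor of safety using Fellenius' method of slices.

FS = 3.01

Ordinary method of slices: FS = Σ[c'·Δl_i + (W_i cosα_i − u_i·Δl_i)·tanφ'] / Σ W_i sinα_i, with Δl_i = b_i / cosα_i.
Slice 1: Δl = 2.5/cos(-11.8°) = 2.554 m; N'_1 = 75·cos(-11.8°) − 15·2.554 = 35.1; c'Δl = 11.75; W sinα = -15.3
Slice 2: Δl = 2.7/cos6.1° = 2.715 m; N'_2 = 117·cos6.1° − 22·2.715 = 56.6; c'Δl = 12.49; W sinα = 12.4
Slice 3: Δl = 1.5/cos20.9° = 1.606 m; N'_3 = 52·cos20.9° − 9·1.606 = 34.1; c'Δl = 7.39; W sinα = 18.6
Slice 4: Δl = 2.3/cos35.7° = 2.832 m; N'_4 = 40·cos35.7° − 4·2.832 = 21.2; c'Δl = 13.03; W sinα = 23.3
Σc'Δl = 44.7 kN/m; ΣN' = 147.0 kN/m; ΣW sinα = 39.0 kN/m
Resisting = 44.7 + 147.0·tan26.3° = 44.7 + 72.6 = 117.3 kN/m
FS = 117.3 / 39.0 = 3.009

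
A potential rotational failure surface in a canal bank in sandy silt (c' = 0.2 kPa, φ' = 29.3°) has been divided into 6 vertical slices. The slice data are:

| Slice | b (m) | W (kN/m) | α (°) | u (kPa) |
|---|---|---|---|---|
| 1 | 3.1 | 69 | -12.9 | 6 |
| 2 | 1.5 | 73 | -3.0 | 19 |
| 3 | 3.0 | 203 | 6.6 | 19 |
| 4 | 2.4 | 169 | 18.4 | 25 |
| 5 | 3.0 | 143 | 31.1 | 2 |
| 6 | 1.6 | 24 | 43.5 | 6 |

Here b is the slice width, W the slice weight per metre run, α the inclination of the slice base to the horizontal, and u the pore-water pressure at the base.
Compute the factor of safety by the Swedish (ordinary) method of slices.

Ordinary method of slices: FS = Σ[c'·Δl_i + (W_i cosα_i − u_i·Δl_i)·tanφ'] / Σ W_i sinα_i, with Δl_i = b_i / cosα_i.
Slice 1: Δl = 3.1/cos(-12.9°) = 3.180 m; N'_1 = 69·cos(-12.9°) − 6·3.180 = 48.2; c'Δl = 0.64; W sinα = -15.4
Slice 2: Δl = 1.5/cos(-3.0°) = 1.502 m; N'_2 = 73·cos(-3.0°) − 19·1.502 = 44.4; c'Δl = 0.30; W sinα = -3.8
Slice 3: Δl = 3.0/cos6.6° = 3.020 m; N'_3 = 203·cos6.6° − 19·3.020 = 144.3; c'Δl = 0.60; W sinα = 23.3
Slice 4: Δl = 2.4/cos18.4° = 2.529 m; N'_4 = 169·cos18.4° − 25·2.529 = 97.1; c'Δl = 0.51; W sinα = 53.3
Slice 5: Δl = 3.0/cos31.1° = 3.504 m; N'_5 = 143·cos31.1° − 2·3.504 = 115.4; c'Δl = 0.70; W sinα = 73.9
Slice 6: Δl = 1.6/cos43.5° = 2.206 m; N'_6 = 24·cos43.5° − 6·2.206 = 4.2; c'Δl = 0.44; W sinα = 16.5
Σc'Δl = 3.2 kN/m; ΣN' = 453.6 kN/m; ΣW sinα = 147.8 kN/m
Resisting = 3.2 + 453.6·tan29.3° = 3.2 + 254.5 = 257.7 kN/m
FS = 257.7 / 147.8 = 1.743

FS = 1.74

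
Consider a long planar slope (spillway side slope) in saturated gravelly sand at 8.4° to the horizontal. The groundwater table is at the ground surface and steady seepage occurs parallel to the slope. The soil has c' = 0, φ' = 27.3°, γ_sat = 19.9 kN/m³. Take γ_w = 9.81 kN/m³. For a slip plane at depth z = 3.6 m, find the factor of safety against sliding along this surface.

FS = 1.77

With seepage parallel to the slope and the water table at the surface, the effective normal stress on the slip plane uses the buoyant unit weight γ' = γ_sat − γ_w while the driving shear stress uses γ_sat:
FS = [c' + γ' z cos²β tanφ'] / [γ_sat z sinβ cosβ]
(For c' = 0 this reduces to FS = (γ'/γ_sat)·tanφ'/tanβ.)
γ' = 19.9 − 9.81 = 10.09 kN/m³
Numerator = 0.0 + 10.09·3.6·cos²8.4°·tan27.3° = 0.0 + 10.09·3.6·0.9787·0.5161 = 18.348 kPa
Denominator = 19.9·3.6·sin8.4°·cos8.4° = 19.9·3.6·0.1461·0.9893 = 10.353 kPa
FS = 18.348 / 10.353 = 1.772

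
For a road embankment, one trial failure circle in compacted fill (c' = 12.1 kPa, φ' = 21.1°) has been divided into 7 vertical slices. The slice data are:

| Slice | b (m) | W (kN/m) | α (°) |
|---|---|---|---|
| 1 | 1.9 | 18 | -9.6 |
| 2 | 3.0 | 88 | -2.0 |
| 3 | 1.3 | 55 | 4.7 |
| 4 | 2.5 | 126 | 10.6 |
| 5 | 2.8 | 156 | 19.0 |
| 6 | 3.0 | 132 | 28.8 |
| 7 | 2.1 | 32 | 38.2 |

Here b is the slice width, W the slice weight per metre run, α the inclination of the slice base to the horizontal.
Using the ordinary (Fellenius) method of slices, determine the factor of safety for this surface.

FS = 2.80

Ordinary method of slices: FS = Σ[c'·Δl_i + (W_i cosα_i)·tanφ'] / Σ W_i sinα_i, with Δl_i = b_i / cosα_i.
Slice 1: Δl = 1.9/cos(-9.6°) = 1.927 m; N'_1 = 18·cos(-9.6°) = 17.7; c'Δl = 23.32; W sinα = -3.0
Slice 2: Δl = 3.0/cos(-2.0°) = 3.002 m; N'_2 = 88·cos(-2.0°) = 87.9; c'Δl = 36.32; W sinα = -3.1
Slice 3: Δl = 1.3/cos4.7° = 1.304 m; N'_3 = 55·cos4.7° = 54.8; c'Δl = 15.78; W sinα = 4.5
Slice 4: Δl = 2.5/cos10.6° = 2.543 m; N'_4 = 126·cos10.6° = 123.8; c'Δl = 30.78; W sinα = 23.2
Slice 5: Δl = 2.8/cos19.0° = 2.961 m; N'_5 = 156·cos19.0° = 147.5; c'Δl = 35.83; W sinα = 50.8
Slice 6: Δl = 3.0/cos28.8° = 3.423 m; N'_6 = 132·cos28.8° = 115.7; c'Δl = 41.42; W sinα = 63.6
Slice 7: Δl = 2.1/cos38.2° = 2.672 m; N'_7 = 32·cos38.2° = 25.1; c'Δl = 32.33; W sinα = 19.8
Σc'Δl = 215.8 kN/m; ΣN' = 572.7 kN/m; ΣW sinα = 155.8 kN/m
Resisting = 215.8 + 572.7·tan21.1° = 215.8 + 221.0 = 436.8 kN/m
FS = 436.8 / 155.8 = 2.804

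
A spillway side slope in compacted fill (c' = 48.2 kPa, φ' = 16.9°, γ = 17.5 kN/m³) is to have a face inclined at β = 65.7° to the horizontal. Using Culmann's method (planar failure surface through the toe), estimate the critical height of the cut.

H_c = 28.15 m

Culmann's analysis gives the critical failure plane at α_cr = (β + φ')/2 = (65.7 + 16.9)/2 = 41.3°, and the critical height
H_c = (4c'/γ) · sinβ cosφ' / [1 − cos(β − φ')]
    = (4·48.2/17.5) · sin65.7°·cos16.9° / [1 − cos(48.8°)]
    = 11.017 · 0.9114·0.9568 / [1 − 0.6587]
    = 11.017 · 0.8720 / 0.3413
    = 28.15 m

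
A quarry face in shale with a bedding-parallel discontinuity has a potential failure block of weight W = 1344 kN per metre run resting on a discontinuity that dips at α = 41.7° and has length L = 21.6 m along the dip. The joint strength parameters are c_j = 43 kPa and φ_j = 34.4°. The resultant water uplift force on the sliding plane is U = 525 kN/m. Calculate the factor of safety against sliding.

FS = 1.41

Resolving the block weight along and normal to the plane and applying the Mohr–Coulomb strength on the joint:
N' = W cosα − U = 1344·cos41.7° − 525 = 478.5 kN/m
Driving force T = W sinα = 1344·sin41.7° = 894.1 kN/m
Resisting force R = c_j·L + N'·tanφ_j = 43·21.6 + 478.5·tan34.4° = 928.8 + 327.6 = 1256.4 kN/m
FS = R / T = 1256.4 / 894.1 = 1.405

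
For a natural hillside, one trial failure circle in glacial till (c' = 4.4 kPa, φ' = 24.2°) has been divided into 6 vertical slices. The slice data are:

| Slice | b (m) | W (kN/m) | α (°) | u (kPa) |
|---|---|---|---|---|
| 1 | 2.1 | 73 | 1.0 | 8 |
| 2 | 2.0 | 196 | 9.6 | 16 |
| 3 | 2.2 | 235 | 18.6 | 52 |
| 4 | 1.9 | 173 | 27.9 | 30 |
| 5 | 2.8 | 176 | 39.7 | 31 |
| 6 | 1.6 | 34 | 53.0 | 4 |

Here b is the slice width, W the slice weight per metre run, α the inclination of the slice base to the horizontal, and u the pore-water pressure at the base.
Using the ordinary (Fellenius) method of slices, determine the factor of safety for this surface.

FS = 0.80

Ordinary method of slices: FS = Σ[c'·Δl_i + (W_i cosα_i − u_i·Δl_i)·tanφ'] / Σ W_i sinα_i, with Δl_i = b_i / cosα_i.
Slice 1: Δl = 2.1/cos1.0° = 2.100 m; N'_1 = 73·cos1.0° − 8·2.100 = 56.2; c'Δl = 9.24; W sinα = 1.3
Slice 2: Δl = 2.0/cos9.6° = 2.028 m; N'_2 = 196·cos9.6° − 16·2.028 = 160.8; c'Δl = 8.92; W sinα = 32.7
Slice 3: Δl = 2.2/cos18.6° = 2.321 m; N'_3 = 235·cos18.6° − 52·2.321 = 102.0; c'Δl = 10.21; W sinα = 75.0
Slice 4: Δl = 1.9/cos27.9° = 2.150 m; N'_4 = 173·cos27.9° − 30·2.150 = 88.4; c'Δl = 9.46; W sinα = 81.0
Slice 5: Δl = 2.8/cos39.7° = 3.639 m; N'_5 = 176·cos39.7° − 31·3.639 = 22.6; c'Δl = 16.01; W sinα = 112.4
Slice 6: Δl = 1.6/cos53.0° = 2.659 m; N'_6 = 34·cos53.0° − 4·2.659 = 9.8; c'Δl = 11.70; W sinα = 27.2
Σc'Δl = 65.5 kN/m; ΣN' = 439.8 kN/m; ΣW sinα = 329.4 kN/m
Resisting = 65.5 + 439.8·tan24.2° = 65.5 + 197.7 = 263.2 kN/m
FS = 263.2 / 329.4 = 0.799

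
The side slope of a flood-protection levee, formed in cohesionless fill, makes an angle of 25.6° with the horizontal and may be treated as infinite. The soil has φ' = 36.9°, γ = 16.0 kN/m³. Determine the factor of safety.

FS = 1.57

For a dry cohesionless infinite slope the factor of safety is FS = tanφ' / tanβ.
FS = tan36.9° / tan25.6° = 0.7508 / 0.4791 = 1.567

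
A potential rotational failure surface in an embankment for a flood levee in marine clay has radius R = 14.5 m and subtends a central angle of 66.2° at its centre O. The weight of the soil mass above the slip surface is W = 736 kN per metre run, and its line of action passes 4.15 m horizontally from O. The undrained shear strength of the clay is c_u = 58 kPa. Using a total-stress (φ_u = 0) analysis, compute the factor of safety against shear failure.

FS = 4.61

Taking moments about the centre O, the resisting moment is provided by the undrained shear strength acting along the arc:
Arc length L_a = R·θ = 14.5·(66.2°·π/180) = 14.5·1.1554 = 16.75 m
M_R = c_u·L_a·R = 58·16.75·14.5 = 14089.6 kN·m/m
M_D = W·d = 736·4.15 = 3054.4 kN·m/m
FS = M_R / M_D = 14089.6 / 3054.4 = 4.613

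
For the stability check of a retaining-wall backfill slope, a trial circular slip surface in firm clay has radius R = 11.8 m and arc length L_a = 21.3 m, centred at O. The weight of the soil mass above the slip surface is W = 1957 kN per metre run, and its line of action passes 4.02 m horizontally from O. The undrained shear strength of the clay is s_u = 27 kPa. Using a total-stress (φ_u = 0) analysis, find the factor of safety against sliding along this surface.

Taking moments about the centre O, the resisting moment is provided by the undrained shear strength acting along the arc:
M_R = s_u·L_a·R = 27·21.30·11.8 = 6786.2 kN·m/m
M_D = W·d = 1957·4.02 = 7867.1 kN·m/m
FS = M_R / M_D = 6786.2 / 7867.1 = 0.863

FS = 0.86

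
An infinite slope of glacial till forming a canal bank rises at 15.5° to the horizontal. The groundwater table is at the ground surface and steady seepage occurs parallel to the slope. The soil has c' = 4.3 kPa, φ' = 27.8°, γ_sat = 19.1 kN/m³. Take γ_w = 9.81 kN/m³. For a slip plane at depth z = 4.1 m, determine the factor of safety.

FS = 1.14

With seepage parallel to the slope and the water table at the surface, the effective normal stress on the slip plane uses the buoyant unit weight γ' = γ_sat − γ_w while the driving shear stress uses γ_sat:
FS = [c' + γ' z cos²β tanφ'] / [γ_sat z sinβ cosβ]
γ' = 19.1 − 9.81 = 9.29 kN/m³
Numerator = 4.3 + 9.29·4.1·cos²15.5°·tan27.8° = 4.3 + 9.29·4.1·0.9286·0.5272 = 22.948 kPa
Denominator = 19.1·4.1·sin15.5°·cos15.5° = 19.1·4.1·0.2672·0.9636 = 20.166 kPa
FS = 22.948 / 20.166 = 1.138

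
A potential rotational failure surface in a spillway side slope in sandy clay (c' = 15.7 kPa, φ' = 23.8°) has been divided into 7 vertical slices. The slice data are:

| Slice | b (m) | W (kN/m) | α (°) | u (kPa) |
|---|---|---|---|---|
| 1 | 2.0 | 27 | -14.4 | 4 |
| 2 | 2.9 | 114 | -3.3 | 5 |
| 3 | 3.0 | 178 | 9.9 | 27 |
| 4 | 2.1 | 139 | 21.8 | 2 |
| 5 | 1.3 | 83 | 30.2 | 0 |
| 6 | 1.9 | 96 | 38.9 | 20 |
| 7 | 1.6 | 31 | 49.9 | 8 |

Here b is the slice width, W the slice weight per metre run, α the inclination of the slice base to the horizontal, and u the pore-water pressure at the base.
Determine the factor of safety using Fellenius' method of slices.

FS = 2.33

Ordinary method of slices: FS = Σ[c'·Δl_i + (W_i cosα_i − u_i·Δl_i)·tanφ'] / Σ W_i sinα_i, with Δl_i = b_i / cosα_i.
Slice 1: Δl = 2.0/cos(-14.4°) = 2.065 m; N'_1 = 27·cos(-14.4°) − 4·2.065 = 17.9; c'Δl = 32.42; W sinα = -6.7
Slice 2: Δl = 2.9/cos(-3.3°) = 2.905 m; N'_2 = 114·cos(-3.3°) − 5·2.905 = 99.3; c'Δl = 45.61; W sinα = -6.6
Slice 3: Δl = 3.0/cos9.9° = 3.045 m; N'_3 = 178·cos9.9° − 27·3.045 = 93.1; c'Δl = 47.81; W sinα = 30.6
Slice 4: Δl = 2.1/cos21.8° = 2.262 m; N'_4 = 139·cos21.8° − 2·2.262 = 124.5; c'Δl = 35.51; W sinα = 51.6
Slice 5: Δl = 1.3/cos30.2° = 1.504 m; N'_5 = 83·cos30.2° − 0·1.504 = 71.7; c'Δl = 23.62; W sinα = 41.8
Slice 6: Δl = 1.9/cos38.9° = 2.441 m; N'_6 = 96·cos38.9° − 20·2.441 = 25.9; c'Δl = 38.33; W sinα = 60.3
Slice 7: Δl = 1.6/cos49.9° = 2.484 m; N'_7 = 31·cos49.9° − 8·2.484 = 0.1; c'Δl = 39.00; W sinα = 23.7
Σc'Δl = 262.3 kN/m; ΣN' = 432.6 kN/m; ΣW sinα = 194.7 kN/m
Resisting = 262.3 + 432.6·tan23.8° = 262.3 + 190.8 = 453.1 kN/m
FS = 453.1 / 194.7 = 2.327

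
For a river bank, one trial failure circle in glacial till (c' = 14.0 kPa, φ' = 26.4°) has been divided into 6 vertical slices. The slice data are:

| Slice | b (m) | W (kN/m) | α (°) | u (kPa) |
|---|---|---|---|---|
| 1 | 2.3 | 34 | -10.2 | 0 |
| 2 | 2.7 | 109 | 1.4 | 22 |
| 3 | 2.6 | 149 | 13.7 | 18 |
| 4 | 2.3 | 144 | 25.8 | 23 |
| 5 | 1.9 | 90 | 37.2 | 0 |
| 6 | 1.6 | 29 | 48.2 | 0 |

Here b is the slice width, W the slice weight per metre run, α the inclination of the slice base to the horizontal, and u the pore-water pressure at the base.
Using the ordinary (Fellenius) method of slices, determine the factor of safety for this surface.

FS = 2.23

Ordinary method of slices: FS = Σ[c'·Δl_i + (W_i cosα_i − u_i·Δl_i)·tanφ'] / Σ W_i sinα_i, with Δl_i = b_i / cosα_i.
Slice 1: Δl = 2.3/cos(-10.2°) = 2.337 m; N'_1 = 34·cos(-10.2°) − 0·2.337 = 33.5; c'Δl = 32.72; W sinα = -6.0
Slice 2: Δl = 2.7/cos1.4° = 2.701 m; N'_2 = 109·cos1.4° − 22·2.701 = 49.5; c'Δl = 37.81; W sinα = 2.7
Slice 3: Δl = 2.6/cos13.7° = 2.676 m; N'_3 = 149·cos13.7° − 18·2.676 = 96.6; c'Δl = 37.47; W sinα = 35.3
Slice 4: Δl = 2.3/cos25.8° = 2.555 m; N'_4 = 144·cos25.8° − 23·2.555 = 70.9; c'Δl = 35.77; W sinα = 62.7
Slice 5: Δl = 1.9/cos37.2° = 2.385 m; N'_5 = 90·cos37.2° − 0·2.385 = 71.7; c'Δl = 33.39; W sinα = 54.4
Slice 6: Δl = 1.6/cos48.2° = 2.400 m; N'_6 = 29·cos48.2° − 0·2.400 = 19.3; c'Δl = 33.61; W sinα = 21.6
Σc'Δl = 210.8 kN/m; ΣN' = 341.5 kN/m; ΣW sinα = 170.6 kN/m
Resisting = 210.8 + 341.5·tan26.4° = 210.8 + 169.5 = 380.3 kN/m
FS = 380.3 / 170.6 = 2.229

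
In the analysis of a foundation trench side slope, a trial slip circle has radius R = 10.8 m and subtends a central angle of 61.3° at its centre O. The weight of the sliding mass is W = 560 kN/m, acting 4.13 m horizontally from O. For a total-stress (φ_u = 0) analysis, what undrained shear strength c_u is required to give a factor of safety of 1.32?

c_u = 24.5 kPa

FS = c_u·L_a·R / (W·d), so c_u = FS·W·d / (L_a·R).
Arc length L_a = R·θ = 10.8·(61.3°·π/180) = 10.8·1.0699 = 11.55 m
c_u = 1.32·560·4.13 / (11.55·10.8) = 3052.9 / 124.79 = 24.46 kPa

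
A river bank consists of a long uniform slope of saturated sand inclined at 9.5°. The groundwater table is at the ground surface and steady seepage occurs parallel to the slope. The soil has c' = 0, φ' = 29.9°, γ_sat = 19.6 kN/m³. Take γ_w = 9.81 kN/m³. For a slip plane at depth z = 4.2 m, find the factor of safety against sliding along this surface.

FS = 1.72

With seepage parallel to the slope and the water table at the surface, the effective normal stress on the slip plane uses the buoyant unit weight γ' = γ_sat − γ_w while the driving shear stress uses γ_sat:
FS = [c' + γ' z cos²β tanφ'] / [γ_sat z sinβ cosβ]
(For c' = 0 this reduces to FS = (γ'/γ_sat)·tanφ'/tanβ.)
γ' = 19.6 − 9.81 = 9.79 kN/m³
Numerator = 0.0 + 9.79·4.2·cos²9.5°·tan29.9° = 0.0 + 9.79·4.2·0.9728·0.5750 = 23.000 kPa
Denominator = 19.6·4.2·sin9.5°·cos9.5° = 19.6·4.2·0.1650·0.9863 = 13.400 kPa
FS = 23.000 / 13.400 = 1.716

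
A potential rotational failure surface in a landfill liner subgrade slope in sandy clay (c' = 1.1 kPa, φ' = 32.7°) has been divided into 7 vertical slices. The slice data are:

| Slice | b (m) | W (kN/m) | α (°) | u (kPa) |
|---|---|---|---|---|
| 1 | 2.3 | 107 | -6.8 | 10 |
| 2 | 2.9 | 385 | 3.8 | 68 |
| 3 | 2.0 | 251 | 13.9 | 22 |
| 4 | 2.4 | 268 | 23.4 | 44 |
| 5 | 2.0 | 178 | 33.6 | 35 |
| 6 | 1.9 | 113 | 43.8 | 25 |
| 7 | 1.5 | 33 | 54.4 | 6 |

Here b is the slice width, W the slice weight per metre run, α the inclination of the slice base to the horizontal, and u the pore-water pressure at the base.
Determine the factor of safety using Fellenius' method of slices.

FS = 1.19

Ordinary method of slices: FS = Σ[c'·Δl_i + (W_i cosα_i − u_i·Δl_i)·tanφ'] / Σ W_i sinα_i, with Δl_i = b_i / cosα_i.
Slice 1: Δl = 2.3/cos(-6.8°) = 2.316 m; N'_1 = 107·cos(-6.8°) − 10·2.316 = 83.1; c'Δl = 2.55; W sinα = -12.7
Slice 2: Δl = 2.9/cos3.8° = 2.906 m; N'_2 = 385·cos3.8° − 68·2.906 = 186.5; c'Δl = 3.20; W sinα = 25.5
Slice 3: Δl = 2.0/cos13.9° = 2.060 m; N'_3 = 251·cos13.9° − 22·2.060 = 198.3; c'Δl = 2.27; W sinα = 60.3
Slice 4: Δl = 2.4/cos23.4° = 2.615 m; N'_4 = 268·cos23.4° − 44·2.615 = 130.9; c'Δl = 2.88; W sinα = 106.4
Slice 5: Δl = 2.0/cos33.6° = 2.401 m; N'_5 = 178·cos33.6° − 35·2.401 = 64.2; c'Δl = 2.64; W sinα = 98.5
Slice 6: Δl = 1.9/cos43.8° = 2.632 m; N'_6 = 113·cos43.8° − 25·2.632 = 15.7; c'Δl = 2.90; W sinα = 78.2
Slice 7: Δl = 1.5/cos54.4° = 2.577 m; N'_7 = 33·cos54.4° − 6·2.577 = 3.7; c'Δl = 2.83; W sinα = 26.8
Σc'Δl = 19.3 kN/m; ΣN' = 682.5 kN/m; ΣW sinα = 383.1 kN/m
Resisting = 19.3 + 682.5·tan32.7° = 19.3 + 438.2 = 457.4 kN/m
FS = 457.4 / 383.1 = 1.194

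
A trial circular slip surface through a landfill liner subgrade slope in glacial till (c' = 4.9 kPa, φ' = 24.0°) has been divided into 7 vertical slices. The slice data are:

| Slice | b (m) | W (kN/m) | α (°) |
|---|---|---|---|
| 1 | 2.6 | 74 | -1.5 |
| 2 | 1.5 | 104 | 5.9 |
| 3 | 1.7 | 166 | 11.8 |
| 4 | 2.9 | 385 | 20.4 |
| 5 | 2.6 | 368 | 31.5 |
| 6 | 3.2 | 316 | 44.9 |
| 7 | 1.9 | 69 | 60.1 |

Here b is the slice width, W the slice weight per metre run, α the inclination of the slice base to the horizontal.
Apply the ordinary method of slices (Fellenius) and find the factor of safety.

Ordinary method of slices: FS = Σ[c'·Δl_i + (W_i cosα_i)·tanφ'] / Σ W_i sinα_i, with Δl_i = b_i / cosα_i.
Slice 1: Δl = 2.6/cos(-1.5°) = 2.601 m; N'_1 = 74·cos(-1.5°) = 74.0; c'Δl = 12.74; W sinα = -1.9
Slice 2: Δl = 1.5/cos5.9° = 1.508 m; N'_2 = 104·cos5.9° = 103.4; c'Δl = 7.39; W sinα = 10.7
Slice 3: Δl = 1.7/cos11.8° = 1.737 m; N'_3 = 166·cos11.8° = 162.5; c'Δl = 8.51; W sinα = 33.9
Slice 4: Δl = 2.9/cos20.4° = 3.094 m; N'_4 = 385·cos20.4° = 360.9; c'Δl = 15.16; W sinα = 134.2
Slice 5: Δl = 2.6/cos31.5° = 3.049 m; N'_5 = 368·cos31.5° = 313.8; c'Δl = 14.94; W sinα = 192.3
Slice 6: Δl = 3.2/cos44.9° = 4.518 m; N'_6 = 316·cos44.9° = 223.8; c'Δl = 22.14; W sinα = 223.1
Slice 7: Δl = 1.9/cos60.1° = 3.812 m; N'_7 = 69·cos60.1° = 34.4; c'Δl = 18.68; W sinα = 59.8
Σc'Δl = 99.6 kN/m; ΣN' = 1272.8 kN/m; ΣW sinα = 652.1 kN/m
Resisting = 99.6 + 1272.8·tan24.0° = 99.6 + 566.7 = 666.2 kN/m
FS = 666.2 / 652.1 = 1.022

FS = 1.02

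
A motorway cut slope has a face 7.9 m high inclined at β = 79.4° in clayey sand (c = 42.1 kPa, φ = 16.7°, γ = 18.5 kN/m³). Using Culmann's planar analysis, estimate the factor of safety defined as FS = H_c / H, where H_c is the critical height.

FS = 2.00

H_c = (4c/γ) · sinβ cosφ / [1 − cos(β − φ)]
    = (4·42.1/18.5) · sin79.4°·cos16.7° / [1 − cos62.7°]
    = 9.103 · 0.9415 / 0.5414 = 15.83 m
FS = H_c / H = 15.83 / 7.9 = 2.004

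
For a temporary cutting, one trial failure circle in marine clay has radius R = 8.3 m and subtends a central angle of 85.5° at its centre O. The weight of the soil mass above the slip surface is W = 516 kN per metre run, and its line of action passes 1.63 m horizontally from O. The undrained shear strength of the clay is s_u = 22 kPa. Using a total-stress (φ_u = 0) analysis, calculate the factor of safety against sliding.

Taking moments about the centre O, the resisting moment is provided by the undrained shear strength acting along the arc:
Arc length L_a = R·θ = 8.3·(85.5°·π/180) = 8.3·1.4923 = 12.39 m
M_R = s_u·L_a·R = 22·12.39·8.3 = 2261.6 kN·m/m
M_D = W·d = 516·1.63 = 841.1 kN·m/m
FS = M_R / M_D = 2261.6 / 841.1 = 2.689

FS = 2.69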